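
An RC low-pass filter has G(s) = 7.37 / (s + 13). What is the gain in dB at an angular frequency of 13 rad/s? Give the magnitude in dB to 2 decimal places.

-7.94 dB

|j13 + 13| = √(13² + 13²) = 18.38
|G(j13)| = 7.37 / 18.38 = 0.40088
20 log₁₀(0.40088) = -7.940 dB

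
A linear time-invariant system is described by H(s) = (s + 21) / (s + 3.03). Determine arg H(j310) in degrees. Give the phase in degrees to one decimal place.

∠(j310 + 21) = arctan(310/21) = 86.12°
∠(j310 + 3.03) = arctan(310/3.03) = 89.44°
∠H(j310) = 86.12° − 89.44° = -3.32°

-3.3°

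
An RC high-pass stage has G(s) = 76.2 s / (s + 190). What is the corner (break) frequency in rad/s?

190 rad/s

The single real pole at s = −190 gives a corner at ω = 190 rad/s.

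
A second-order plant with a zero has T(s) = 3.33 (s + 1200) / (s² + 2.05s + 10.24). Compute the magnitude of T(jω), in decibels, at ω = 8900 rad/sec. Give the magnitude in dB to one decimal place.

|j8900 + 1200| = √(8900² + 1200²) = 8981
|(j8900)² + 2.05(j8900) + 10.24| = |-7.921e+07 + j18245| = 7.921e+07
|T(j8900)| = 3.33 × 8981 / 7.921e+07 = 0.00037754
20 log₁₀(0.00037754) = -68.46 dB

-68.5 dB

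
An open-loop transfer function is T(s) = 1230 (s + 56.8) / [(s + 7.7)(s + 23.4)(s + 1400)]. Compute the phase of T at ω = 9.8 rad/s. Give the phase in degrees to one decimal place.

∠(j9.8 + 56.8) = arctan(9.8/56.8) = 9.79°
∠(j9.8 + 7.7) = arctan(9.8/7.7) = 51.84°
∠(j9.8 + 23.4) = arctan(9.8/23.4) = 22.72°
∠(j9.8 + 1400) = arctan(9.8/1400) = 0.40°
∠T(j9.8) = 9.79° − (51.84° + 22.72° + 0.40°) = -65.18°

-65.2°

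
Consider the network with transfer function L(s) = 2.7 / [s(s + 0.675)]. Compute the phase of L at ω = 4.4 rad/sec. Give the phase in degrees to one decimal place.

-171.3°

∠(j4.4 + 0.675) = arctan(4.4/0.675) = 81.28°
∠(j4.4) = 90.00°
∠L(j4.4) = − (81.28° + 90.00°) = -171.28°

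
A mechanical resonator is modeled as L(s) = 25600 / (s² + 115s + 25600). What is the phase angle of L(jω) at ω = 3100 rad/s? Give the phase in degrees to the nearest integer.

∠[(j3100)² + 115(j3100) + 25600] = ∠[-9.5844e+06 + j3.565e+05] = 177.87°
∠L(j3100) = −177.87° = -177.87°

-178°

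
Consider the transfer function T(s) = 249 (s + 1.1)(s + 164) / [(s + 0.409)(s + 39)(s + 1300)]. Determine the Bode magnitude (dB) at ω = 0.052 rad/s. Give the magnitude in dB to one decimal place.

|j0.052 + 1.1| = √(0.052² + 1.1²) = 1.101
|j0.052 + 164| = √(0.052² + 164²) = 164
|j0.052 + 0.409| = √(0.052² + 0.409²) = 0.4123
|j0.052 + 39| = √(0.052² + 39²) = 39
|j0.052 + 1300| = √(0.052² + 1300²) = 1300
|T(j0.052)| = 249 × 1.101 × 164 / (0.4123 × 39 × 1300) = 2.1513
20 log₁₀(2.1513) = 6.65 dB

6.7 dB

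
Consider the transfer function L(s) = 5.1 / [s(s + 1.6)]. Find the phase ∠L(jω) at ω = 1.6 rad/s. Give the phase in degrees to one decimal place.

∠(j1.6 + 1.6) = arctan(1.6/1.6) = 45.00°
∠(j1.6) = 90.00°
∠L(j1.6) = − (45.00° + 90.00°) = -135.00°

-135.0°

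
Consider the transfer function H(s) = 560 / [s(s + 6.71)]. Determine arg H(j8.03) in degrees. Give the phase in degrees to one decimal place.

∠(j8.03 + 6.71) = arctan(8.03/6.71) = 50.12°
∠(j8.03) = 90.00°
∠H(j8.03) = − (50.12° + 90.00°) = -140.12°

-140.1°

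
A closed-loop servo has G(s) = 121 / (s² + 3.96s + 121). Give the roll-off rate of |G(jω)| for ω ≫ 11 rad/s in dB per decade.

With 0 zeros and 2 poles, the high-frequency asymptotic slope is 20 × (0 − 2) = -40 dB/decade.

-40 dB/decade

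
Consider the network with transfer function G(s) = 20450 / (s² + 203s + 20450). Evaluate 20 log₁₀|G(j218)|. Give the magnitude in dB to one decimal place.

-8.1 dB

|(j218)² + 203(j218) + 20450| = |-27074 + j44254| = 5.188e+04
|G(j218)| = 20450 / 5.188e+04 = 0.39419
20 log₁₀(0.39419) = -8.09 dB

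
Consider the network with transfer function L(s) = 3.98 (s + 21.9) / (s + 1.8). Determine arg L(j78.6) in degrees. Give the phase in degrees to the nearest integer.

-14°

∠(j78.6 + 21.9) = arctan(78.6/21.9) = 74.43°
∠(j78.6 + 1.8) = arctan(78.6/1.8) = 88.69°
∠L(j78.6) = 74.43° − 88.69° = -14.26°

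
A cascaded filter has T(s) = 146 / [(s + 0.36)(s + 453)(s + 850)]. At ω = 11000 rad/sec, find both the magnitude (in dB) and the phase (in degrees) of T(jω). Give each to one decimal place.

|j11000 + 0.36| = √(11000² + 0.36²) = 1.1e+04
|j11000 + 453| = √(11000² + 453²) = 1.101e+04
|j11000 + 850| = √(11000² + 850²) = 1.103e+04
|T(j11000)| = 146 / (1.1e+04 × 1.101e+04 × 1.103e+04) = 1.0927e-10
20 log₁₀(1.0927e-10) = -199.23 dB
∠(j11000 + 0.36) = arctan(11000/0.36) = 90.00°
∠(j11000 + 453) = arctan(11000/453) = 87.64°
∠(j11000 + 850) = arctan(11000/850) = 85.58°
∠T(j11000) = − (90.00° + 87.64° + 85.58°) = -263.22°

|T| = -199.2 dB, ∠T = -263.2 deg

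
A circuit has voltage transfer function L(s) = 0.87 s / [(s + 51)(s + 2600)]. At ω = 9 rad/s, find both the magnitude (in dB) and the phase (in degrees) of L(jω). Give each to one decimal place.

|L| = -84.7 dB, ∠L = 79.8°

|j9| = 9
|j9 + 51| = √(9² + 51²) = 51.79
|j9 + 2600| = √(9² + 2600²) = 2600
|L(j9)| = 0.87 × 9 / (51.79 × 2600) = 5.8151e-05
20 log₁₀(5.8151e-05) = -84.71 dB
∠(j9) = 90.00°
∠(j9 + 51) = arctan(9/51) = 10.01°
∠(j9 + 2600) = arctan(9/2600) = 0.20°
∠L(j9) = 90.00° − (10.01° + 0.20°) = 79.79°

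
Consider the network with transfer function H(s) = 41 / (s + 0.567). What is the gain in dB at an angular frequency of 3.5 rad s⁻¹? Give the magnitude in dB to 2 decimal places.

21.26 dB

|j3.5 + 0.567| = √(3.5² + 0.567²) = 3.546
|H(j3.5)| = 41 / 3.546 = 11.564
20 log₁₀(11.564) = 21.262 dB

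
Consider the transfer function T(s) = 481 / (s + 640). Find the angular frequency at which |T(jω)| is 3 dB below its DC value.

640 rad s⁻¹

For a single-pole low-pass, the −3 dB point is at the pole: ω = 640 rad s⁻¹.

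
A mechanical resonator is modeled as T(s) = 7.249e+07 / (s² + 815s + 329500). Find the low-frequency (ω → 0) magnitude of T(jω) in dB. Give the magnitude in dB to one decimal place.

46.8 dB

T(0) = 7.249e+07 / 329500 = 220
20 log₁₀(220) = 46.85 dB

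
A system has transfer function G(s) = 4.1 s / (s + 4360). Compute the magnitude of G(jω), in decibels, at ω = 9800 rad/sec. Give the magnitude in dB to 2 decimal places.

11.47 dB

|j9800| = 9800
|j9800 + 4360| = √(9800² + 4360²) = 1.073e+04
|G(j9800)| = 4.1 × 9800 / 1.073e+04 = 3.746
20 log₁₀(3.746) = 11.471 dB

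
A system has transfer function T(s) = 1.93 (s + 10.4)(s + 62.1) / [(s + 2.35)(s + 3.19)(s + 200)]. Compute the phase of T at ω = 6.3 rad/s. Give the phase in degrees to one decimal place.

∠(j6.3 + 10.4) = arctan(6.3/10.4) = 31.21°
∠(j6.3 + 62.1) = arctan(6.3/62.1) = 5.79°
∠(j6.3 + 2.35) = arctan(6.3/2.35) = 69.54°
∠(j6.3 + 3.19) = arctan(6.3/3.19) = 63.14°
∠(j6.3 + 200) = arctan(6.3/200) = 1.80°
∠T(j6.3) = 31.21° + 5.79° − (69.54° + 63.14° + 1.80°) = -97.49°

-97.5°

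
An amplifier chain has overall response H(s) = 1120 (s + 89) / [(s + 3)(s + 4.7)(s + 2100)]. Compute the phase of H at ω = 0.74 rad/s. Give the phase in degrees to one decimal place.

∠(j0.74 + 89) = arctan(0.74/89) = 0.48°
∠(j0.74 + 3) = arctan(0.74/3) = 13.86°
∠(j0.74 + 4.7) = arctan(0.74/4.7) = 8.95°
∠(j0.74 + 2100) = arctan(0.74/2100) = 0.02°
∠H(j0.74) = 0.48° − (13.86° + 8.95° + 0.02°) = -22.35°

-22.3 deg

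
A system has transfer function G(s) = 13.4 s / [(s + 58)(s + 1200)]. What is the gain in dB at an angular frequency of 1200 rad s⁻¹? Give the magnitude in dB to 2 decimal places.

|j1200| = 1200
|j1200 + 58| = √(1200² + 58²) = 1201
|j1200 + 1200| = √(1200² + 1200²) = 1697
|G(j1200)| = 13.4 × 1200 / (1201 × 1697) = 0.0078868
20 log₁₀(0.0078868) = -42.062 dB

-42.06 dB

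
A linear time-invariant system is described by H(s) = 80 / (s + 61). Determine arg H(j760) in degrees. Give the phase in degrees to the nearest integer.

-85°

∠(j760 + 61) = arctan(760/61) = 85.41°
∠H(j760) = −85.41° = -85.41°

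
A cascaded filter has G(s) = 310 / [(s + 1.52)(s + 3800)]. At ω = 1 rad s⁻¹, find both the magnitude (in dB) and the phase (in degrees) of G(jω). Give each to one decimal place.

|G| = -27.0 dB, ∠G = -33.4°

|j1 + 1.52| = √(1² + 1.52²) = 1.819
|j1 + 3800| = √(1² + 3800²) = 3800
|G(j1)| = 310 / (1.819 × 3800) = 0.044837
20 log₁₀(0.044837) = -26.97 dB
∠(j1 + 1.52) = arctan(1/1.52) = 33.34°
∠(j1 + 3800) = arctan(1/3800) = 0.02°
∠G(j1) = − (33.34° + 0.02°) = -33.36°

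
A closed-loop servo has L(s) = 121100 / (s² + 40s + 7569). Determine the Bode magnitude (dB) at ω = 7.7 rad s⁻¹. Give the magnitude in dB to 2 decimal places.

24.14 dB

|(j7.7)² + 40(j7.7) + 7569| = |7509.7 + j308| = 7516
|L(j7.7)| = 121100 / 7516 = 16.112
20 log₁₀(16.112) = 24.143 dB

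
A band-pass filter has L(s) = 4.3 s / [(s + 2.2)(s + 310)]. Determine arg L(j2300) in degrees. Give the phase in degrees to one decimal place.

∠(j2300) = 90.00°
∠(j2300 + 2.2) = arctan(2300/2.2) = 89.95°
∠(j2300 + 310) = arctan(2300/310) = 82.32°
∠L(j2300) = 90.00° − (89.95° + 82.32°) = -82.27°

-82.3 deg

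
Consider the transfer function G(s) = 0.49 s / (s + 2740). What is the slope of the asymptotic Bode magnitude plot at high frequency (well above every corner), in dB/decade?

With 1 zero and 1 pole, the high-frequency asymptotic slope is 20 × (1 − 1) = 0 dB/decade.

0 dB/decade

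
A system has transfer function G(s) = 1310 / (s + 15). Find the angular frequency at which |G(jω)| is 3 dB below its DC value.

For a single-pole low-pass, the −3 dB point is at the pole: ω = 15 rad s⁻¹.

15 rad s⁻¹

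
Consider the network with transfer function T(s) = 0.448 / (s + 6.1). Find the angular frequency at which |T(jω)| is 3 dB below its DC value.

For a single-pole low-pass, the −3 dB point is at the pole: ω = 6.1 rad/sec.

6.1 rad/sec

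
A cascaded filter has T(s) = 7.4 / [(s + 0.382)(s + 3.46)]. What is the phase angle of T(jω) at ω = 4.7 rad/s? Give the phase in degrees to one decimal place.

∠(j4.7 + 0.382) = arctan(4.7/0.382) = 85.35°
∠(j4.7 + 3.46) = arctan(4.7/3.46) = 53.64°
∠T(j4.7) = − (85.35° + 53.64°) = -138.99°

-139.0°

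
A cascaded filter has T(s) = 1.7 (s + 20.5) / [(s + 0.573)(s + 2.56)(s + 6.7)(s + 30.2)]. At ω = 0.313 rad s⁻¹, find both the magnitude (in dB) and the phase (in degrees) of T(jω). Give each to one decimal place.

|j0.313 + 20.5| = √(0.313² + 20.5²) = 20.5
|j0.313 + 0.573| = √(0.313² + 0.573²) = 0.6529
|j0.313 + 2.56| = √(0.313² + 2.56²) = 2.579
|j0.313 + 6.7| = √(0.313² + 6.7²) = 6.707
|j0.313 + 30.2| = √(0.313² + 30.2²) = 30.2
|T(j0.313)| = 1.7 × 20.5 / (0.6529 × 2.579 × 6.707 × 30.2) = 0.10218
20 log₁₀(0.10218) = -19.81 dB
∠(j0.313 + 20.5) = arctan(0.313/20.5) = 0.87°
∠(j0.313 + 0.573) = arctan(0.313/0.573) = 28.65°
∠(j0.313 + 2.56) = arctan(0.313/2.56) = 6.97°
∠(j0.313 + 6.7) = arctan(0.313/6.7) = 2.67°
∠(j0.313 + 30.2) = arctan(0.313/30.2) = 0.59°
∠T(j0.313) = 0.87° − (28.65° + 6.97° + 2.67° + 0.59°) = -38.01°

|T| = -19.8 dB, ∠T = -38.0 deg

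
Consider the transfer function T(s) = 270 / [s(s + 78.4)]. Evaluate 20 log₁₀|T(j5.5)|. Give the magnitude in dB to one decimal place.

|j5.5 + 78.4| = √(5.5² + 78.4²) = 78.59
|j5.5| = 5.5
|T(j5.5)| = 270 / (78.59 × 5.5) = 0.62462
20 log₁₀(0.62462) = -4.09 dB

-4.1 dB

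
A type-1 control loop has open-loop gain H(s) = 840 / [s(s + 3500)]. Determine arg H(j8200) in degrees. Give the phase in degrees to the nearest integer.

-157°

∠(j8200 + 3500) = arctan(8200/3500) = 66.89°
∠(j8200) = 90.00°
∠H(j8200) = − (66.89° + 90.00°) = -156.89°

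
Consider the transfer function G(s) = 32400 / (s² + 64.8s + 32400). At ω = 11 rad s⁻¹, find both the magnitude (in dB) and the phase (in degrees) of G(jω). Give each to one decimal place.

|(j11)² + 64.8(j11) + 32400| = |32279 + j712.8| = 3.229e+04
|G(j11)| = 32400 / 3.229e+04 = 1.0035
20 log₁₀(1.0035) = 0.03 dB
∠[(j11)² + 64.8(j11) + 32400] = ∠[32279 + j712.8] = 1.27°
∠G(j11) = −1.27° = -1.27°

|G| = 0.0 dB, ∠G = -1.3°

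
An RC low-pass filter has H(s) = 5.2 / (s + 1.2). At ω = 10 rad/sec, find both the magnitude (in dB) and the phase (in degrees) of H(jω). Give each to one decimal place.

|j10 + 1.2| = √(10² + 1.2²) = 10.07
|H(j10)| = 5.2 / 10.07 = 0.5163
20 log₁₀(0.5163) = -5.74 dB
∠(j10 + 1.2) = arctan(10/1.2) = 83.16°
∠H(j10) = −83.16° = -83.16°

|H| = -5.7 dB, ∠H = -83.2°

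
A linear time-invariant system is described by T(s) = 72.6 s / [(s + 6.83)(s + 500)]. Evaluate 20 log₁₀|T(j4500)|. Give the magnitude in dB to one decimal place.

|j4500| = 4500
|j4500 + 6.83| = √(4500² + 6.83²) = 4500
|j4500 + 500| = √(4500² + 500²) = 4528
|T(j4500)| = 72.6 × 4500 / (4500 × 4528) = 0.016035
20 log₁₀(0.016035) = -35.90 dB

-35.9 dB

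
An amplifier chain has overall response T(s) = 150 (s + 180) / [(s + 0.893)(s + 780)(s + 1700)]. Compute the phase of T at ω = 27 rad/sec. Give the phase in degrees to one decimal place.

∠(j27 + 180) = arctan(27/180) = 8.53°
∠(j27 + 0.893) = arctan(27/0.893) = 88.11°
∠(j27 + 780) = arctan(27/780) = 1.98°
∠(j27 + 1700) = arctan(27/1700) = 0.91°
∠T(j27) = 8.53° − (88.11° + 1.98° + 0.91°) = -82.47°

-82.5°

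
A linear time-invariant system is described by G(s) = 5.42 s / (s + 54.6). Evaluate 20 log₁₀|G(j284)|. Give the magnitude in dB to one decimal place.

14.5 dB

|j284| = 284
|j284 + 54.6| = √(284² + 54.6²) = 289.2
|G(j284)| = 5.42 × 284 / 289.2 = 5.3225
20 log₁₀(5.3225) = 14.52 dB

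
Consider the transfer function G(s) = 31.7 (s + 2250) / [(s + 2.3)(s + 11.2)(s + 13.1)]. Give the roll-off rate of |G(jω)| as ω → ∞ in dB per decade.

With 1 zero and 3 poles, the high-frequency asymptotic slope is 20 × (1 − 3) = -40 dB/decade.

-40 dB/decade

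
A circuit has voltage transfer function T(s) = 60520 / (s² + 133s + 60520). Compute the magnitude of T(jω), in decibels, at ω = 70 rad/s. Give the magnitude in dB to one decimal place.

|(j70)² + 133(j70) + 60520| = |55620 + j9310| = 5.639e+04
|T(j70)| = 60520 / 5.639e+04 = 1.0732
20 log₁₀(1.0732) = 0.61 dB

0.6 dB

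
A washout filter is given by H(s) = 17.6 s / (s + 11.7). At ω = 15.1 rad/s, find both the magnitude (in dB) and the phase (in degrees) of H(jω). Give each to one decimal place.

|H| = 22.9 dB, ∠H = 37.8°

|j15.1| = 15.1
|j15.1 + 11.7| = √(15.1² + 11.7²) = 19.1
|H(j15.1)| = 17.6 × 15.1 / 19.1 = 13.912
20 log₁₀(13.912) = 22.87 dB
∠(j15.1) = 90.00°
∠(j15.1 + 11.7) = arctan(15.1/11.7) = 52.23°
∠H(j15.1) = 90.00° − 52.23° = 37.77°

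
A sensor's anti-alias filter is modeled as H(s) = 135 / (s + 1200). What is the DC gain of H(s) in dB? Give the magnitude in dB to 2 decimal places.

H(0) = 135 / 1200 = 0.1125
20 log₁₀(0.1125) = -18.977 dB

-18.98 dB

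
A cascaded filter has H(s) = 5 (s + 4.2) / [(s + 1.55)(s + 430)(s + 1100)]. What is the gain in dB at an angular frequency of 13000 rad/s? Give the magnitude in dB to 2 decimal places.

|j13000 + 4.2| = √(13000² + 4.2²) = 1.3e+04
|j13000 + 1.55| = √(13000² + 1.55²) = 1.3e+04
|j13000 + 430| = √(13000² + 430²) = 1.301e+04
|j13000 + 1100| = √(13000² + 1100²) = 1.305e+04
|H(j13000)| = 5 × 1.3e+04 / (1.3e+04 × 1.301e+04 × 1.305e+04) = 2.9464e-08
20 log₁₀(2.9464e-08) = -150.614 dB

-150.61 dB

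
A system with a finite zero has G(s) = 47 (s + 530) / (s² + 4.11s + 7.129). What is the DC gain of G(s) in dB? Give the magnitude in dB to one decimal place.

70.9 dB

G(0) = 47 × 530 / 7.129 = 3494.2
20 log₁₀(3494.2) = 70.87 dB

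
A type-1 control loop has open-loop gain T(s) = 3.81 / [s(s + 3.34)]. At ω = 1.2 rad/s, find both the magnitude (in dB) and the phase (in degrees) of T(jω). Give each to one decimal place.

|T| = -1.0 dB, ∠T = -109.8°

|j1.2 + 3.34| = √(1.2² + 3.34²) = 3.549
|j1.2| = 1.2
|T(j1.2)| = 3.81 / (3.549 × 1.2) = 0.89461
20 log₁₀(0.89461) = -0.97 dB
∠(j1.2 + 3.34) = arctan(1.2/3.34) = 19.76°
∠(j1.2) = 90.00°
∠T(j1.2) = − (19.76° + 90.00°) = -109.76°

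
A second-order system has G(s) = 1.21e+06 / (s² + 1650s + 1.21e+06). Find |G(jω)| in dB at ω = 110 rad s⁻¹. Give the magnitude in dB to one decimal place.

|(j110)² + 1650(j110) + 1.21e+06| = |1.1979e+06 + j1.815e+05| = 1.212e+06
|G(j110)| = 1.21e+06 / 1.212e+06 = 0.9987
20 log₁₀(0.9987) = -0.01 dB

-0.0 dB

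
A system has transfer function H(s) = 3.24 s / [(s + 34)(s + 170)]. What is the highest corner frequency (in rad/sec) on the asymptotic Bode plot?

170 rad/sec

Break frequencies occur at each pole and zero magnitude: 34 rad/sec, 170 rad/sec.
The highest is 170 rad/sec.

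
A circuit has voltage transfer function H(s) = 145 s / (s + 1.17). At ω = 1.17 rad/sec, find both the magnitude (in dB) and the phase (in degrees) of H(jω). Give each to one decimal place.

|j1.17| = 1.17
|j1.17 + 1.17| = √(1.17² + 1.17²) = 1.655
|H(j1.17)| = 145 × 1.17 / 1.655 = 102.53
20 log₁₀(102.53) = 40.22 dB
∠(j1.17) = 90.00°
∠(j1.17 + 1.17) = arctan(1.17/1.17) = 45.00°
∠H(j1.17) = 90.00° − 45.00° = 45.00°

|H| = 40.2 dB, ∠H = 45.0°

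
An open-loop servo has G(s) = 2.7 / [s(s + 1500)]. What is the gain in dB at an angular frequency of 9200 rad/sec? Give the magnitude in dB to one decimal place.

|j9200 + 1500| = √(9200² + 1500²) = 9321
|j9200| = 9200
|G(j9200)| = 2.7 / (9321 × 9200) = 3.1484e-08
20 log₁₀(3.1484e-08) = -150.04 dB

-150.0 dB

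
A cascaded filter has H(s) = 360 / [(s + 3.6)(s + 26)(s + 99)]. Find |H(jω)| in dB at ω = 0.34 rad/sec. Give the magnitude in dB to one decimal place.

|j0.34 + 3.6| = √(0.34² + 3.6²) = 3.616
|j0.34 + 26| = √(0.34² + 26²) = 26
|j0.34 + 99| = √(0.34² + 99²) = 99
|H(j0.34)| = 360 / (3.616 × 26 × 99) = 0.038674
20 log₁₀(0.038674) = -28.25 dB

-28.3 dB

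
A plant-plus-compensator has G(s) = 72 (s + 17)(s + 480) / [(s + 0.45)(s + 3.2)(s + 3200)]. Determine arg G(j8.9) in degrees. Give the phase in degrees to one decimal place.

∠(j8.9 + 17) = arctan(8.9/17) = 27.63°
∠(j8.9 + 480) = arctan(8.9/480) = 1.06°
∠(j8.9 + 0.45) = arctan(8.9/0.45) = 87.11°
∠(j8.9 + 3.2) = arctan(8.9/3.2) = 70.22°
∠(j8.9 + 3200) = arctan(8.9/3200) = 0.16°
∠G(j8.9) = 27.63° + 1.06° − (87.11° + 70.22° + 0.16°) = -128.79°

-128.8°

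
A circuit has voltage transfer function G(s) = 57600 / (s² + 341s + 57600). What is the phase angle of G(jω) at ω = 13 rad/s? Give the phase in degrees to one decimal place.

∠[(j13)² + 341(j13) + 57600] = ∠[57431 + j4433] = 4.41°
∠G(j13) = −4.41° = -4.41°

-4.4°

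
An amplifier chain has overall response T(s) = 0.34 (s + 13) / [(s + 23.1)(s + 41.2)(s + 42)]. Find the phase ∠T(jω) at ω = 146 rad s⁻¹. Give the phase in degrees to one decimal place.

-144.3 deg

∠(j146 + 13) = arctan(146/13) = 84.91°
∠(j146 + 23.1) = arctan(146/23.1) = 81.01°
∠(j146 + 41.2) = arctan(146/41.2) = 74.24°
∠(j146 + 42) = arctan(146/42) = 73.95°
∠T(j146) = 84.91° − (81.01° + 74.24° + 73.95°) = -144.29°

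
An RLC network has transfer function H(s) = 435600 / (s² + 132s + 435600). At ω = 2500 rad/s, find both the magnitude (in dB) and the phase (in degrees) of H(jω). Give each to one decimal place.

|H| = -22.5 dB, ∠H = -176.8°

|(j2500)² + 132(j2500) + 435600| = |-5.8144e+06 + j3.3e+05| = 5.824e+06
|H(j2500)| = 435600 / 5.824e+06 = 0.074797
20 log₁₀(0.074797) = -22.52 dB
∠[(j2500)² + 132(j2500) + 435600] = ∠[-5.8144e+06 + j3.3e+05] = 176.75°
∠H(j2500) = −176.75° = -176.75°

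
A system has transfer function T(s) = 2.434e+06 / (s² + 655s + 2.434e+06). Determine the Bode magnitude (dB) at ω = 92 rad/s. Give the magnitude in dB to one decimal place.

0.0 dB

|(j92)² + 655(j92) + 2.434e+06| = |2.4255e+06 + j60260| = 2.426e+06
|T(j92)| = 2.434e+06 / 2.426e+06 = 1.0032
20 log₁₀(1.0032) = 0.03 dB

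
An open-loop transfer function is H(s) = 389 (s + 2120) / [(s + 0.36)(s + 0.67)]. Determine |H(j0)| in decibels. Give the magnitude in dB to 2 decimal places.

130.68 dB

H(0) = 389 × 2120 / (0.36 × 0.67) = 3.4191e+06
20 log₁₀(3.4191e+06) = 130.678 dB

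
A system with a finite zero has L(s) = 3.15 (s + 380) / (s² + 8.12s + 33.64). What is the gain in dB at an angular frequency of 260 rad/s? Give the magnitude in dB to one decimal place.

|j260 + 380| = √(260² + 380²) = 460.4
|(j260)² + 8.12(j260) + 33.64| = |-67566 + j2111.2| = 6.76e+04
|L(j260)| = 3.15 × 460.4 / 6.76e+04 = 0.021455
20 log₁₀(0.021455) = -33.37 dB

-33.4 dB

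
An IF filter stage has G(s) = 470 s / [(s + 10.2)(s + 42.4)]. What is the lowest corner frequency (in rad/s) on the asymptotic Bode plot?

10.2 rad/s

Break frequencies occur at each pole and zero magnitude: 10.2 rad/s, 42.4 rad/s.
The lowest is 10.2 rad/s.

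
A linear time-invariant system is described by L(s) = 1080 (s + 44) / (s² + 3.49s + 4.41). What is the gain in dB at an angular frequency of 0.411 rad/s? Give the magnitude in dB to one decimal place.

|j0.411 + 44| = √(0.411² + 44²) = 44
|(j0.411)² + 3.49(j0.411) + 4.41| = |4.2411 + j1.4344| = 4.477
|L(j0.411)| = 1080 × 44 / 4.477 = 10615
20 log₁₀(10615) = 80.52 dB

80.5 dB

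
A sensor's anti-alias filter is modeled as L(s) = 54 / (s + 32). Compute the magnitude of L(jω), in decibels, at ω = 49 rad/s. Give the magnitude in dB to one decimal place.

|j49 + 32| = √(49² + 32²) = 58.52
|L(j49)| = 54 / 58.52 = 0.92271
20 log₁₀(0.92271) = -0.70 dB

-0.7 dB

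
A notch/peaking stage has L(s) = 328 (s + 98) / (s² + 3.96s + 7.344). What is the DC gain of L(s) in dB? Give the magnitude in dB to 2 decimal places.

72.82 dB

L(0) = 328 × 98 / 7.344 = 4376.9
20 log₁₀(4376.9) = 72.823 dB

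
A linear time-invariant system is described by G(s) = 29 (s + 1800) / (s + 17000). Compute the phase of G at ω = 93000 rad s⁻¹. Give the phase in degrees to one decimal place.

∠(j93000 + 1800) = arctan(93000/1800) = 88.89°
∠(j93000 + 17000) = arctan(93000/17000) = 79.64°
∠G(j93000) = 88.89° − 79.64° = 9.25°

9.3 deg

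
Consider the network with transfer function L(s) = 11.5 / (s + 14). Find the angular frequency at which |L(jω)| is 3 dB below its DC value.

For a single-pole low-pass, the −3 dB point is at the pole: ω = 14 rad s⁻¹.

14 rad s⁻¹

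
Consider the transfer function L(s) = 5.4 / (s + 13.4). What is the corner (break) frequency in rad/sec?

The single real pole at s = −13.4 gives a corner at ω = 13.4 rad/sec.

13.4 rad/sec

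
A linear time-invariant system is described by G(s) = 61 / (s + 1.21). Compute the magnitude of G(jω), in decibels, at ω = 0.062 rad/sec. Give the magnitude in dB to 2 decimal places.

|j0.062 + 1.21| = √(0.062² + 1.21²) = 1.212
|G(j0.062)| = 61 / 1.212 = 50.347
20 log₁₀(50.347) = 34.040 dB

34.04 dB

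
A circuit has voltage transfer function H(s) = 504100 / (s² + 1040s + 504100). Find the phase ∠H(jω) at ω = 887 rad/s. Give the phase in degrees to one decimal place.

∠[(j887)² + 1040(j887) + 504100] = ∠[-2.8267e+05 + j9.2248e+05] = 107.04°
∠H(j887) = −107.04° = -107.04°

-107.0°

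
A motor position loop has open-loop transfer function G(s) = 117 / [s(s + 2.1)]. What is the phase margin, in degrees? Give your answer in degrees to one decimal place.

11.1°

Gain crossover: |G(jω)| = 1 at ω ≈ 10.7 rad/sec.
∠G(j10.7) = −90° − arctan(10.7/2.1) ≈ -168.91°
PM = 180° + (-168.91°) = 11.09°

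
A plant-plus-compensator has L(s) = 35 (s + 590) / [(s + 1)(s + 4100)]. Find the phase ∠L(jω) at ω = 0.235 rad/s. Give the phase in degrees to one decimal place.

-13.2 deg

∠(j0.235 + 590) = arctan(0.235/590) = 0.02°
∠(j0.235 + 1) = arctan(0.235/1) = 13.22°
∠(j0.235 + 4100) = arctan(0.235/4100) = 0.00°
∠L(j0.235) = 0.02° − (13.22° + 0.00°) = -13.21°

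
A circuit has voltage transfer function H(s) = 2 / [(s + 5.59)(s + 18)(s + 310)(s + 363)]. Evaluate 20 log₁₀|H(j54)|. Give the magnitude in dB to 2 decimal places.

|j54 + 5.59| = √(54² + 5.59²) = 54.29
|j54 + 18| = √(54² + 18²) = 56.92
|j54 + 310| = √(54² + 310²) = 314.7
|j54 + 363| = √(54² + 363²) = 367
|H(j54)| = 2 / (54.29 × 56.92 × 314.7 × 367) = 5.6045e-09
20 log₁₀(5.6045e-09) = -165.029 dB

-165.03 dB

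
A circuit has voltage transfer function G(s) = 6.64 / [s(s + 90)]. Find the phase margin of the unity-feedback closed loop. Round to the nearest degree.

Gain crossover: |G(jω)| = 1 at ω ≈ 0.0738 rad s⁻¹.
∠G(j0.0738) = −90° − arctan(0.0738/90) ≈ -90.05°
PM = 180° + (-90.05°) = 89.95°

90°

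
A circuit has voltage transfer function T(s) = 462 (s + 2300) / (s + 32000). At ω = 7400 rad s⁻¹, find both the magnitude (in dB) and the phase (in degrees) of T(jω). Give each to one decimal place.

|T| = 40.7 dB, ∠T = 59.7°

|j7400 + 2300| = √(7400² + 2300²) = 7749
|j7400 + 32000| = √(7400² + 32000²) = 3.284e+04
|T(j7400)| = 462 × 7749 / 3.284e+04 = 109
20 log₁₀(109) = 40.75 dB
∠(j7400 + 2300) = arctan(7400/2300) = 72.73°
∠(j7400 + 32000) = arctan(7400/32000) = 13.02°
∠T(j7400) = 72.73° − 13.02° = 59.71°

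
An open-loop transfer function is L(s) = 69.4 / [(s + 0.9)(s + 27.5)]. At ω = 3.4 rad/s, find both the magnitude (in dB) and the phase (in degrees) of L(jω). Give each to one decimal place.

|j3.4 + 0.9| = √(3.4² + 0.9²) = 3.517
|j3.4 + 27.5| = √(3.4² + 27.5²) = 27.71
|L(j3.4)| = 69.4 / (3.517 × 27.71) = 0.71211
20 log₁₀(0.71211) = -2.95 dB
∠(j3.4 + 0.9) = arctan(3.4/0.9) = 75.17°
∠(j3.4 + 27.5) = arctan(3.4/27.5) = 7.05°
∠L(j3.4) = − (75.17° + 7.05°) = -82.22°

|L| = -2.9 dB, ∠L = -82.2°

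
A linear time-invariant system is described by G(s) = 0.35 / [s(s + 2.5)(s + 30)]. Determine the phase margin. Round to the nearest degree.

90°

Gain crossover: |G(jω)| = 1 at ω ≈ 0.00467 rad/sec.
∠G(j0.00467) = −90° − arctan(0.00467/2.5) − arctan(0.00467/30) ≈ -90.12°
PM = 180° + (-90.12°) = 89.88°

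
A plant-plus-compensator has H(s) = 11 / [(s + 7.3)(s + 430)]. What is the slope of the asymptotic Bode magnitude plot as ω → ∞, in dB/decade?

-40 dB/decade

With 0 zeros and 2 poles, the high-frequency asymptotic slope is 20 × (0 − 2) = -40 dB/decade.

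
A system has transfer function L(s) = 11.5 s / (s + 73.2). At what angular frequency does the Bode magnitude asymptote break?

73.2 rad/s

The single real pole at s = −73.2 gives a corner at ω = 73.2 rad/s.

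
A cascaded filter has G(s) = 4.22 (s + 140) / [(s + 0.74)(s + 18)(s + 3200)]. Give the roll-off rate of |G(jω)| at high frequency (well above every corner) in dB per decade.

-40 dB/decade

With 1 zero and 3 poles, the high-frequency asymptotic slope is 20 × (1 − 3) = -40 dB/decade.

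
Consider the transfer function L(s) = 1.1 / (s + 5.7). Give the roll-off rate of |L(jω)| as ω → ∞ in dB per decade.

-20 dB/decade

With 0 zeros and 1 pole, the high-frequency asymptotic slope is 20 × (0 − 1) = -20 dB/decade.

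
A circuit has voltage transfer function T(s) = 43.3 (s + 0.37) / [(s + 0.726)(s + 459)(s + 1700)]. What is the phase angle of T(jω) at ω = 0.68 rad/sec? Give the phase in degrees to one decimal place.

18.2°

∠(j0.68 + 0.37) = arctan(0.68/0.37) = 61.45°
∠(j0.68 + 0.726) = arctan(0.68/0.726) = 43.13°
∠(j0.68 + 459) = arctan(0.68/459) = 0.08°
∠(j0.68 + 1700) = arctan(0.68/1700) = 0.02°
∠T(j0.68) = 61.45° − (43.13° + 0.08° + 0.02°) = 18.21°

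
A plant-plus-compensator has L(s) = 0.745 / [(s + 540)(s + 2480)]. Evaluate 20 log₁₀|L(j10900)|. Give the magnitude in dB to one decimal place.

|j10900 + 540| = √(10900² + 540²) = 1.091e+04
|j10900 + 2480| = √(10900² + 2480²) = 1.118e+04
|L(j10900)| = 0.745 / (1.091e+04 × 1.118e+04) = 6.1068e-09
20 log₁₀(6.1068e-09) = -164.28 dB

-164.3 dB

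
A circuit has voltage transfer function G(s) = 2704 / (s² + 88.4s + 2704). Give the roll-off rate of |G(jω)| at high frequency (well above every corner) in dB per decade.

-40 dB/decade

With 0 zeros and 2 poles, the high-frequency asymptotic slope is 20 × (0 − 2) = -40 dB/decade.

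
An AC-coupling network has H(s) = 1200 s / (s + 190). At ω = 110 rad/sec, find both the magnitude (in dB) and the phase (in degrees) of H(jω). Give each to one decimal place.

|j110| = 110
|j110 + 190| = √(110² + 190²) = 219.5
|H(j110)| = 1200 × 110 / 219.5 = 601.24
20 log₁₀(601.24) = 55.58 dB
∠(j110) = 90.00°
∠(j110 + 190) = arctan(110/190) = 30.07°
∠H(j110) = 90.00° − 30.07° = 59.93°

|H| = 55.6 dB, ∠H = 59.9°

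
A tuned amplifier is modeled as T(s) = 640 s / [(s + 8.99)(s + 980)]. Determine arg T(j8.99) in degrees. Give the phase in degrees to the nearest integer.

44°

∠(j8.99) = 90.00°
∠(j8.99 + 8.99) = arctan(8.99/8.99) = 45.00°
∠(j8.99 + 980) = arctan(8.99/980) = 0.53°
∠T(j8.99) = 90.00° − (45.00° + 0.53°) = 44.47°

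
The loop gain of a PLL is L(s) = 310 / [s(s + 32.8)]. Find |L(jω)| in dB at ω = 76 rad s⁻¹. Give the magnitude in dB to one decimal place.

-26.1 dB

|j76 + 32.8| = √(76² + 32.8²) = 82.78
|j76| = 76
|L(j76)| = 310 / (82.78 × 76) = 0.049277
20 log₁₀(0.049277) = -26.15 dB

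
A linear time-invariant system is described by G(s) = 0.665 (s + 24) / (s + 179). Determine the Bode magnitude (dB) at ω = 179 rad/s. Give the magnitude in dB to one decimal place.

|j179 + 24| = √(179² + 24²) = 180.6
|j179 + 179| = √(179² + 179²) = 253.1
|G(j179)| = 0.665 × 180.6 / 253.1 = 0.47443
20 log₁₀(0.47443) = -6.48 dB

-6.5 dB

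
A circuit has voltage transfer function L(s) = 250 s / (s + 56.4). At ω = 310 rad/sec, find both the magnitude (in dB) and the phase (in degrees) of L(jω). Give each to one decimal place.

|j310| = 310
|j310 + 56.4| = √(310² + 56.4²) = 315.1
|L(j310)| = 250 × 310 / 315.1 = 245.96
20 log₁₀(245.96) = 47.82 dB
∠(j310) = 90.00°
∠(j310 + 56.4) = arctan(310/56.4) = 79.69°
∠L(j310) = 90.00° − 79.69° = 10.31°

|L| = 47.8 dB, ∠L = 10.3 deg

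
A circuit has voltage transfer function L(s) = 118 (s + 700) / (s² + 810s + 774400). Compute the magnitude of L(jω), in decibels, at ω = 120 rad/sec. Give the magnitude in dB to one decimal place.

-19.2 dB

|j120 + 700| = √(120² + 700²) = 710.2
|(j120)² + 810(j120) + 774400| = |7.6e+05 + j97200| = 7.662e+05
|L(j120)| = 118 × 710.2 / 7.662e+05 = 0.10938
20 log₁₀(0.10938) = -19.22 dB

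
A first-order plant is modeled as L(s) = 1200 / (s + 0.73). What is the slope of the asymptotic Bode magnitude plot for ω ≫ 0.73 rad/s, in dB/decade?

With 0 zeros and 1 pole, the high-frequency asymptotic slope is 20 × (0 − 1) = -20 dB/decade.

-20 dB/decade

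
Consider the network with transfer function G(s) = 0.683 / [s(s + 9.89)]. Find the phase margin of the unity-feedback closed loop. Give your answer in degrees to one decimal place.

Gain crossover: |G(jω)| = 1 at ω ≈ 0.0691 rad s⁻¹.
∠G(j0.0691) = −90° − arctan(0.0691/9.89) ≈ -90.40°
PM = 180° + (-90.40°) = 89.60°

89.6°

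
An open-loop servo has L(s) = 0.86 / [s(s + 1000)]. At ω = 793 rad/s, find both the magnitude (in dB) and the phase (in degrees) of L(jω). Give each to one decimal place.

|L| = -121.4 dB, ∠L = -128.4°

|j793 + 1000| = √(793² + 1000²) = 1276
|j793| = 793
|L(j793)| = 0.86 / (1276 × 793) = 8.4974e-07
20 log₁₀(8.4974e-07) = -121.41 dB
∠(j793 + 1000) = arctan(793/1000) = 38.41°
∠(j793) = 90.00°
∠L(j793) = − (38.41° + 90.00°) = -128.41°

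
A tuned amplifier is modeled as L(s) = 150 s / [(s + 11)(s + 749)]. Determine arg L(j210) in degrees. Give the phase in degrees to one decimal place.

-12.7°

∠(j210) = 90.00°
∠(j210 + 11) = arctan(210/11) = 87.00°
∠(j210 + 749) = arctan(210/749) = 15.66°
∠L(j210) = 90.00° − (87.00° + 15.66°) = -12.66°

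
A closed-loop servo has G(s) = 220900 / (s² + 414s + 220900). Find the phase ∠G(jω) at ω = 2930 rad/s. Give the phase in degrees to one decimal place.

∠[(j2930)² + 414(j2930) + 220900] = ∠[-8.364e+06 + j1.213e+06] = 171.75°
∠G(j2930) = −171.75° = -171.75°

-171.7 deg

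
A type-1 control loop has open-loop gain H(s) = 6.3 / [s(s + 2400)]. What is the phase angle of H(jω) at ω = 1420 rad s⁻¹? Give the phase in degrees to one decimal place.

-120.6°

∠(j1420 + 2400) = arctan(1420/2400) = 30.61°
∠(j1420) = 90.00°
∠H(j1420) = − (30.61° + 90.00°) = -120.61°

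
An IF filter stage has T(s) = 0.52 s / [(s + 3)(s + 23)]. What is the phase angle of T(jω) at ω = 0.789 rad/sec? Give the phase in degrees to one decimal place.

∠(j0.789) = 90.00°
∠(j0.789 + 3) = arctan(0.789/3) = 14.74°
∠(j0.789 + 23) = arctan(0.789/23) = 1.96°
∠T(j0.789) = 90.00° − (14.74° + 1.96°) = 73.30°

73.3 deg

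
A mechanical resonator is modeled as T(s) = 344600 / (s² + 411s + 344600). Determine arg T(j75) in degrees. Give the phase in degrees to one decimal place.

-5.2°

∠[(j75)² + 411(j75) + 344600] = ∠[3.3898e+05 + j30825] = 5.20°
∠T(j75) = −5.20° = -5.20°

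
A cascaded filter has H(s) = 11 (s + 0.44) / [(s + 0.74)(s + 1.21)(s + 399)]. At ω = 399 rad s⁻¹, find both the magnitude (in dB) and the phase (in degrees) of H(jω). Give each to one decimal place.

|H| = -86.2 dB, ∠H = -134.8°

|j399 + 0.44| = √(399² + 0.44²) = 399
|j399 + 0.74| = √(399² + 0.74²) = 399
|j399 + 1.21| = √(399² + 1.21²) = 399
|j399 + 399| = √(399² + 399²) = 564.3
|H(j399)| = 11 × 399 / (399 × 399 × 564.3) = 4.8857e-05
20 log₁₀(4.8857e-05) = -86.22 dB
∠(j399 + 0.44) = arctan(399/0.44) = 89.94°
∠(j399 + 0.74) = arctan(399/0.74) = 89.89°
∠(j399 + 1.21) = arctan(399/1.21) = 89.83°
∠(j399 + 399) = arctan(399/399) = 45.00°
∠H(j399) = 89.94° − (89.89° + 89.83° + 45.00°) = -134.78°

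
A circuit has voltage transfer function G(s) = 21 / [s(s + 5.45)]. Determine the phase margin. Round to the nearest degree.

Gain crossover: |G(jω)| = 1 at ω ≈ 3.3 rad/s.
∠G(j3.3) = −90° − arctan(3.3/5.45) ≈ -121.17°
PM = 180° + (-121.17°) = 58.83°

59°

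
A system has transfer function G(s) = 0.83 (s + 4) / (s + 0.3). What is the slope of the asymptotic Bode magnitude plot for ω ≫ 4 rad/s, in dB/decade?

0 dB/decade

With 1 zero and 1 pole, the high-frequency asymptotic slope is 20 × (1 − 1) = 0 dB/decade.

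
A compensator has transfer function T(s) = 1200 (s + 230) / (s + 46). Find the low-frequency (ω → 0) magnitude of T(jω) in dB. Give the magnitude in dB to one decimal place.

T(0) = 1200 × 230 / 46 = 6000
20 log₁₀(6000) = 75.56 dB

75.6 dB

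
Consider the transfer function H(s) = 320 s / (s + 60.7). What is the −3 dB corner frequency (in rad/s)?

For a single-pole high-pass, the −3 dB point is at the pole: ω = 60.7 rad/s.

60.7 rad/s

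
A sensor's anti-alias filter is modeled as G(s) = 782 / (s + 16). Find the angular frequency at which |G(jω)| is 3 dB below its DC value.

For a single-pole low-pass, the −3 dB point is at the pole: ω = 16 rad/sec.

16 rad/sec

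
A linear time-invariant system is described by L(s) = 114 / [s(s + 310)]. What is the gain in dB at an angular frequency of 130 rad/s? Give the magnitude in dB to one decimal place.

-51.7 dB

|j130 + 310| = √(130² + 310²) = 336.2
|j130| = 130
|L(j130)| = 114 / (336.2 × 130) = 0.0026087
20 log₁₀(0.0026087) = -51.67 dB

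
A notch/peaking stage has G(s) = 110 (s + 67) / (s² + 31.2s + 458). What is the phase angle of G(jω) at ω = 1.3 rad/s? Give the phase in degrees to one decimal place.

∠(j1.3 + 67) = arctan(1.3/67) = 1.11°
∠[(j1.3)² + 31.2(j1.3) + 458] = ∠[456.31 + j40.56] = 5.08°
∠G(j1.3) = 1.11° − 5.08° = -3.97°

-4.0°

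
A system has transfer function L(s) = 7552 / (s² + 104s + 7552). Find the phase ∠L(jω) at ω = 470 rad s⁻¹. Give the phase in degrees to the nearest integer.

-167°

∠[(j470)² + 104(j470) + 7552] = ∠[-2.1335e+05 + j48880] = 167.10°
∠L(j470) = −167.10° = -167.10°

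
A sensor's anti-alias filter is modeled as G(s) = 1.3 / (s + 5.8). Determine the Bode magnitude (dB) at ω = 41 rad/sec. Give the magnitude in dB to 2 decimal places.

-30.06 dB

|j41 + 5.8| = √(41² + 5.8²) = 41.41
|G(j41)| = 1.3 / 41.41 = 0.031395
20 log₁₀(0.031395) = -30.063 dB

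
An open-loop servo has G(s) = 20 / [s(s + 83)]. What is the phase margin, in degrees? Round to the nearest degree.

90 deg

Gain crossover: |G(jω)| = 1 at ω ≈ 0.241 rad s⁻¹.
∠G(j0.241) = −90° − arctan(0.241/83) ≈ -90.17°
PM = 180° + (-90.17°) = 89.83°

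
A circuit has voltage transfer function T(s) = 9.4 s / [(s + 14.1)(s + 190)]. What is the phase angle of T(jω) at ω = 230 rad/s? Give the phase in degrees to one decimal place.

-46.9°

∠(j230) = 90.00°
∠(j230 + 14.1) = arctan(230/14.1) = 86.49°
∠(j230 + 190) = arctan(230/190) = 50.44°
∠T(j230) = 90.00° − (86.49° + 50.44°) = -46.93°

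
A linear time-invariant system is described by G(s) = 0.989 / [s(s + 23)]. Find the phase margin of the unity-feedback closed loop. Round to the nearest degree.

90°

Gain crossover: |G(jω)| = 1 at ω ≈ 0.043 rad/sec.
∠G(j0.043) = −90° − arctan(0.043/23) ≈ -90.11°
PM = 180° + (-90.11°) = 89.89°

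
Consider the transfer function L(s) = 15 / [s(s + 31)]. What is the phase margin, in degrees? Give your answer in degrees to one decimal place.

89.1°

Gain crossover: |L(jω)| = 1 at ω ≈ 0.484 rad/s.
∠L(j0.484) = −90° − arctan(0.484/31) ≈ -90.89°
PM = 180° + (-90.89°) = 89.11°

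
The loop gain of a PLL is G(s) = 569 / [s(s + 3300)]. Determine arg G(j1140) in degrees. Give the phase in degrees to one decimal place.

-109.1°

∠(j1140 + 3300) = arctan(1140/3300) = 19.06°
∠(j1140) = 90.00°
∠G(j1140) = − (19.06° + 90.00°) = -109.06°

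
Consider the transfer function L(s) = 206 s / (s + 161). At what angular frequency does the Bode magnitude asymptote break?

The single real pole at s = −161 gives a corner at ω = 161 rad/s.

161 rad/s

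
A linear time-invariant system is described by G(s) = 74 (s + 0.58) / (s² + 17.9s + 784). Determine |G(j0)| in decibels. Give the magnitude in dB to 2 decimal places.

-25.23 dB

G(0) = 74 × 0.58 / 784 = 0.054745
20 log₁₀(0.054745) = -25.233 dB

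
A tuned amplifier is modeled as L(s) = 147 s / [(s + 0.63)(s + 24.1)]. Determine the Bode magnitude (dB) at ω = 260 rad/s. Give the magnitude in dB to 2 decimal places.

|j260| = 260
|j260 + 0.63| = √(260² + 0.63²) = 260
|j260 + 24.1| = √(260² + 24.1²) = 261.1
|L(j260)| = 147 × 260 / (260 × 261.1) = 0.56297
20 log₁₀(0.56297) = -4.990 dB

-4.99 dB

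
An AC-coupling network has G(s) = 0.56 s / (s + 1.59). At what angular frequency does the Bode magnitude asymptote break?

The single real pole at s = −1.59 gives a corner at ω = 1.59 rad s⁻¹.

1.59 rad s⁻¹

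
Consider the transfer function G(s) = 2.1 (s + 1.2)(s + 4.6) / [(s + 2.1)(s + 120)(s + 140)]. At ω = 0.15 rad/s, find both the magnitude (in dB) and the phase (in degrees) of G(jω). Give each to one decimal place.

|j0.15 + 1.2| = √(0.15² + 1.2²) = 1.209
|j0.15 + 4.6| = √(0.15² + 4.6²) = 4.602
|j0.15 + 2.1| = √(0.15² + 2.1²) = 2.105
|j0.15 + 120| = √(0.15² + 120²) = 120
|j0.15 + 140| = √(0.15² + 140²) = 140
|G(j0.15)| = 2.1 × 1.209 × 4.602 / (2.105 × 120 × 140) = 0.00033046
20 log₁₀(0.00033046) = -69.62 dB
∠(j0.15 + 1.2) = arctan(0.15/1.2) = 7.13°
∠(j0.15 + 4.6) = arctan(0.15/4.6) = 1.87°
∠(j0.15 + 2.1) = arctan(0.15/2.1) = 4.09°
∠(j0.15 + 120) = arctan(0.15/120) = 0.07°
∠(j0.15 + 140) = arctan(0.15/140) = 0.06°
∠G(j0.15) = 7.13° + 1.87° − (4.09° + 0.07° + 0.06°) = 4.77°

|G| = -69.6 dB, ∠G = 4.8°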